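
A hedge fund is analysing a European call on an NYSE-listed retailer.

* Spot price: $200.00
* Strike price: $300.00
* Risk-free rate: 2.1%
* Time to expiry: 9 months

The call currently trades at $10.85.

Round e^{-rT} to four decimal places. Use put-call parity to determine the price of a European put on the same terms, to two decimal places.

e^(−rT) = e^(−0.021·0.75) = 0.9844
Put-call parity: C − P = S − K·e^(−rT) = 200 − 300·0.9844 = 200 − 295.3200 = -95.3200
P = C − (C − P) = 10.85 − (-95.3200) = 106.1700

$106.17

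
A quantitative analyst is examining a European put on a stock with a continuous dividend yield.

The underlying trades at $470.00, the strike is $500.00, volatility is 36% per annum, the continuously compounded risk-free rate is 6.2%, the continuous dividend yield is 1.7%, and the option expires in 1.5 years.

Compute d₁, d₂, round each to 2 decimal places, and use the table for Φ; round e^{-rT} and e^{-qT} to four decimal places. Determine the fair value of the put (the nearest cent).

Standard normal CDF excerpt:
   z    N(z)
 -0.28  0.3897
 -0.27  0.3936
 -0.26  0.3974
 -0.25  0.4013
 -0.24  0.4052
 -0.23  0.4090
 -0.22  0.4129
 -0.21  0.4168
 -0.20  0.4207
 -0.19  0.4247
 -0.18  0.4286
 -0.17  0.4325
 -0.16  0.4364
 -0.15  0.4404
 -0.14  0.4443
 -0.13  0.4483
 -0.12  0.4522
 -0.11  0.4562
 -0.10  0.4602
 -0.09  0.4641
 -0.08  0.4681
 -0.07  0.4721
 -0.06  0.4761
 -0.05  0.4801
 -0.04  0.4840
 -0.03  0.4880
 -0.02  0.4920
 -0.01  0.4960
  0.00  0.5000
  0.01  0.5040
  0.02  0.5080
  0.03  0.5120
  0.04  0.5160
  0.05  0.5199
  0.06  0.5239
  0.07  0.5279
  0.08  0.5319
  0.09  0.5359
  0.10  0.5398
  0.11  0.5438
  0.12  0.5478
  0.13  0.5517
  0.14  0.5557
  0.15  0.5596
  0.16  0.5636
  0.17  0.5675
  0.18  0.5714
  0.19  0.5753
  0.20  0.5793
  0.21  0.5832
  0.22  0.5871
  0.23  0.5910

$78.32

σ√T = 0.36 × 1.2247 = 0.4409
d₁ = [ln(470/500) + (0.062 − 0.017 + 0.36²/2)·1.5] / 0.4409 = [-0.0619 + 0.1647] / 0.4409 = 0.2332 ≈ 0.23
d₂ = d₁ − σ√T = 0.2332 − 0.4409 = -0.2077 ≈ -0.21
exp(−qT) = exp(−0.017·1.5) = 0.9748;  exp(−rT) = exp(−0.062·1.5) = 0.9112
P = 500·0.9112·N(0.21) − 470·0.9748·N(-0.23) = 500·0.9112·0.5832 − 470·0.9748·0.4090 = 265.7059 − 187.3858 = 78.3201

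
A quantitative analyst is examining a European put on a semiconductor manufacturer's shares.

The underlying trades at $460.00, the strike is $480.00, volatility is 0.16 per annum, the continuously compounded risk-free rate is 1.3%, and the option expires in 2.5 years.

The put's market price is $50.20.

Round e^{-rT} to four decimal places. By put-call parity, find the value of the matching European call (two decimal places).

$45.56

e^(−rT) = e^(−0.013·2.5) = 0.9680
Put-call parity: C − P = S − K·e^(−rT) = 460 − 480·0.9680 = 460 − 464.6400 = -4.6400
C = P + (C − P) = 50.20 + (-4.6400) = 45.5600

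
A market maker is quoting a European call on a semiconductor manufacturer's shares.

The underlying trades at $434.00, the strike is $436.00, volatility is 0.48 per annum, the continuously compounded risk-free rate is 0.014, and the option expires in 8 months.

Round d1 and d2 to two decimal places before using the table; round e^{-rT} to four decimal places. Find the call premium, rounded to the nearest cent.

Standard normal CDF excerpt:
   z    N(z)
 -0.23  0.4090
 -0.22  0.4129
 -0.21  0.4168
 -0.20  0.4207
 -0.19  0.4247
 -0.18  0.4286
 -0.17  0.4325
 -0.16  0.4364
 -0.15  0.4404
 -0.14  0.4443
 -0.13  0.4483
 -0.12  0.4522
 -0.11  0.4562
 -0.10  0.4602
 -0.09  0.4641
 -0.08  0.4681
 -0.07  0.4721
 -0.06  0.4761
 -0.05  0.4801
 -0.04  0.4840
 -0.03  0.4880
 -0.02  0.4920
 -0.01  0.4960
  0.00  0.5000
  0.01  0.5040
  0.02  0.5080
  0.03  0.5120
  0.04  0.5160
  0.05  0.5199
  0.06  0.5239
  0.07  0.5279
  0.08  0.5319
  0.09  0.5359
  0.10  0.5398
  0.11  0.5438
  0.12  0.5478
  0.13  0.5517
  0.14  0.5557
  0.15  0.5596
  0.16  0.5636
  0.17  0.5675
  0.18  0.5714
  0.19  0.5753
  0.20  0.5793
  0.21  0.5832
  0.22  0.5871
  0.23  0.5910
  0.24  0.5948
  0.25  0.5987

σ√T = 0.48 × 0.8165 = 0.3919
d₁ = [ln(434/436) + (0.014 + 0.48²/2)·0.6667] / 0.3919 = [-0.0046 + 0.0861] / 0.3919 = 0.2080 which rounds to 0.21
d₂ = d₁ − σ√T = 0.2080 − 0.3919 = -0.1839 which rounds to -0.18
exp(−rT) = exp(−0.014·0.6667) = 0.9907
N(d₁) = N(0.21) = 0.5832;  N(d₂) = N(-0.18) = 0.4286
C = 434·0.5832 − 436·0.9907·0.4286 = 253.1088 − 185.1317 = 67.9771

$67.98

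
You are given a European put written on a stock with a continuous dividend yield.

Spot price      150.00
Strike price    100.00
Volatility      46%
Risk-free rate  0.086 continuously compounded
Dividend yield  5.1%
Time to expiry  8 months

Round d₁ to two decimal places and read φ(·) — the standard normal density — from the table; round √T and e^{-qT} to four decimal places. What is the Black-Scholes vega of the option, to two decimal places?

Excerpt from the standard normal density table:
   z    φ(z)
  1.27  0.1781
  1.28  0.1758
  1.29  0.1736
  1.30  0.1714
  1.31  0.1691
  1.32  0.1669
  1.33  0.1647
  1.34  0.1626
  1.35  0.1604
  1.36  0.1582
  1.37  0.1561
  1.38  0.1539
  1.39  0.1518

σ√T = 0.46·√0.6667 = 0.3756
d₁ = [ln(150/100) + (0.086 − 0.051 + 0.46²/2)·0.6667] / 0.3756 = [0.4055 + 0.0939] / 0.3756 = 1.3295 → 1.33
√T = √0.6667 = 0.8165
φ(d₁) = φ(1.33) = 0.1647
exp(−qT) = exp(−0.051·0.6667) = 0.9666
vega = S·exp(−qT)·φ(d₁)·√T = 150·0.9666·0.1647·0.8165 = 19.4979

19.50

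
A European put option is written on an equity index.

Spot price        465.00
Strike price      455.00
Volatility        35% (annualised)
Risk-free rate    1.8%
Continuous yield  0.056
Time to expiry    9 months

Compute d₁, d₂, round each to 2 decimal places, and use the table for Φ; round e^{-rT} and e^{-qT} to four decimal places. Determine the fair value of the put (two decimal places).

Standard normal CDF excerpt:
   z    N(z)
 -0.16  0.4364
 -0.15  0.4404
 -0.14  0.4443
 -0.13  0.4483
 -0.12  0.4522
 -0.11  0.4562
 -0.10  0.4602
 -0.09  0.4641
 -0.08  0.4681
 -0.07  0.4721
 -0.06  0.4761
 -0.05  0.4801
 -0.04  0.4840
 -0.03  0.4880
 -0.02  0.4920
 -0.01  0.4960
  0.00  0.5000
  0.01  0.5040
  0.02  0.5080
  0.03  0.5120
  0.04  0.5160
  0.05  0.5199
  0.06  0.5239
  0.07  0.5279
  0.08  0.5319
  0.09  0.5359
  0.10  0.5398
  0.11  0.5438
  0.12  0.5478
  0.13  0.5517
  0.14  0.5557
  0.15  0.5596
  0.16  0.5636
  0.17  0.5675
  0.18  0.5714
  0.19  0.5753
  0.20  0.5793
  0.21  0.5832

54.86

T = 0.75;  σ√T = 0.3031
ln(S/K) + (r − q + σ²/2)T = ln(465/455) + (0.018 − 0.056 + 0.35²/2)·0.75 = 0.0217 + 0.0174 = 0.0392
d₁ = 0.0392 / 0.3031 = 0.1293 → 0.13
d₂ = d₁ − σ√T = 0.1293 − 0.3031 = -0.1739 → -0.17
e^(−qT) = e^(−0.056·0.75) = 0.9589;  e^(−rT) = e^(−0.018·0.75) = 0.9866
N(−d₂) = N(0.17) = 0.5675;  N(−d₁) = N(-0.13) = 0.4483
P = 455·0.9866·0.5675 − 465·0.9589·0.4483 = 254.7525 − 199.8918 = 54.8606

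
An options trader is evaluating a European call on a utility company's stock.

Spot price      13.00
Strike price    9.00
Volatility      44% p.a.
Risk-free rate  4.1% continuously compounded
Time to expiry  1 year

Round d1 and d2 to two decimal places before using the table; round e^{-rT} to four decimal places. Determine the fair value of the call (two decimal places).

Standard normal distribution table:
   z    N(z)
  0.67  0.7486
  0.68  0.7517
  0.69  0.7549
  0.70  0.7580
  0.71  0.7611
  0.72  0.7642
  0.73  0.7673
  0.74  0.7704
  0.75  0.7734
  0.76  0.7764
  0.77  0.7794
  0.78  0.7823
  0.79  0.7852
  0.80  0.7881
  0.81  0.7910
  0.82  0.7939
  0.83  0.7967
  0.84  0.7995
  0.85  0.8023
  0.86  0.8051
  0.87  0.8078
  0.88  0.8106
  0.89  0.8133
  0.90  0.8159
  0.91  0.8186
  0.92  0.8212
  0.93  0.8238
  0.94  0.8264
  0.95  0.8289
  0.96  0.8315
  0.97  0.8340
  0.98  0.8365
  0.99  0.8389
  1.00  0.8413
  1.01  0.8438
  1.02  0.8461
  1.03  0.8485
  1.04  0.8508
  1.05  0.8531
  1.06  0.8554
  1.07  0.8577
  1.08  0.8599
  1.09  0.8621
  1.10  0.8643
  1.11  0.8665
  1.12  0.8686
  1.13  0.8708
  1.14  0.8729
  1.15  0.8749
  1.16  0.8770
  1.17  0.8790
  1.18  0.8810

4.80

σ√T = 0.44 × 1.0000 = 0.4400
d₁ = [ln(13/9) + (0.041 + 0.44²/2)·1] / 0.4400 = [0.3677 + 0.1378] / 0.4400 = 1.1489 which rounds to 1.15
d₂ = d₁ − σ√T = 1.1489 − 0.4400 = 0.7089 which rounds to 0.71
e^(−rT) = e^(−0.041·1) = 0.9598
C = 13·N(1.15) − 9·0.9598·N(0.71) = 13·0.8749 − 9·0.9598·0.7611 = 11.3737 − 6.5745 = 4.7992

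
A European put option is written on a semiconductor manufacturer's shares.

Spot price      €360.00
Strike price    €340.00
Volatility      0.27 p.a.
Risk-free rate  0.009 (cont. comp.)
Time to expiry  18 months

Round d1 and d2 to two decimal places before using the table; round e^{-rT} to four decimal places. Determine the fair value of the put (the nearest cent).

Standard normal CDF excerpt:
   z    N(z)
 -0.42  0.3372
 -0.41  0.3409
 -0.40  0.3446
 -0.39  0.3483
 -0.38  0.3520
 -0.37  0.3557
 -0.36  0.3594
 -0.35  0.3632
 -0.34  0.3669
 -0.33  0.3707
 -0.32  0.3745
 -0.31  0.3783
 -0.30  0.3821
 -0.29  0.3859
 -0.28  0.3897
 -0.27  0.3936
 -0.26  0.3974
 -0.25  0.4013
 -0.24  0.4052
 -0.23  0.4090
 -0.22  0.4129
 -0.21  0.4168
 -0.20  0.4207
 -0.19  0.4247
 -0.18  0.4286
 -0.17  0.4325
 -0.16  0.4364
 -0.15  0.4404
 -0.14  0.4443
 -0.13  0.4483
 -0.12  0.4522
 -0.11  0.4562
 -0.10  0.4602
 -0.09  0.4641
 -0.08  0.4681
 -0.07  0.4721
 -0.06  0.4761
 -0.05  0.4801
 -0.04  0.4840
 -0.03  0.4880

σ√T = 0.27·√1.5 = 0.3307
d₁ = [ln(360/340) + (0.009 + 0.27²/2)·1.5] / 0.3307 = [0.0572 + 0.0682] / 0.3307 = 0.3790 which rounds to 0.38
d₂ = d₁ − σ√T = 0.3790 − 0.3307 = 0.0483 which rounds to 0.05
e^(−rT) = e^(−0.009·1.5) = 0.9866
N(−d₂) = N(-0.05) = 0.4801;  N(−d₁) = N(-0.38) = 0.3520
P = 340·0.9866·0.4801 − 360·0.3520 = 161.0467 − 126.7200 = 34.3267

€34.33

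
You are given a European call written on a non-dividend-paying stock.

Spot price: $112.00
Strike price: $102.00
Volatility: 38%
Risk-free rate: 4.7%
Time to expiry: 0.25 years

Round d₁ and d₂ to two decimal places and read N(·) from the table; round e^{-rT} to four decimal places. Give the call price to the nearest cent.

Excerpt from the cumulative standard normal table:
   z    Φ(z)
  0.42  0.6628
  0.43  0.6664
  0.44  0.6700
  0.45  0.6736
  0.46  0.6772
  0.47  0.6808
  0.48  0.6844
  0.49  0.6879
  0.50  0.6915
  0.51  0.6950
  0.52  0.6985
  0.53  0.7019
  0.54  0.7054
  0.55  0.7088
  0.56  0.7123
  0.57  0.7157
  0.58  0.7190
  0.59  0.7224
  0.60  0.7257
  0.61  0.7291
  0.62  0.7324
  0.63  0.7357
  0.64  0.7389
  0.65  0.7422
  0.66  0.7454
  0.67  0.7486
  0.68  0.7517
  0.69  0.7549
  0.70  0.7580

$14.86

σ√T = 0.38·√0.25 = 0.1900
d₁ = [ln(112/102) + (0.047 + ½·0.38²)·0.25] / (σ√T) = (0.0935 + 0.0298) / 0.1900 = 0.6491 ⇒ 0.65
d₂ = 0.6491 − 0.1900 = 0.4591 ⇒ 0.46
exp(−rT) = exp(−0.047·0.25) = 0.9883
C = 112·N(0.65) − 102·0.9883·N(0.46) = 112·0.7422 − 102·0.9883·0.6772 = 83.1264 − 68.2662 = 14.8602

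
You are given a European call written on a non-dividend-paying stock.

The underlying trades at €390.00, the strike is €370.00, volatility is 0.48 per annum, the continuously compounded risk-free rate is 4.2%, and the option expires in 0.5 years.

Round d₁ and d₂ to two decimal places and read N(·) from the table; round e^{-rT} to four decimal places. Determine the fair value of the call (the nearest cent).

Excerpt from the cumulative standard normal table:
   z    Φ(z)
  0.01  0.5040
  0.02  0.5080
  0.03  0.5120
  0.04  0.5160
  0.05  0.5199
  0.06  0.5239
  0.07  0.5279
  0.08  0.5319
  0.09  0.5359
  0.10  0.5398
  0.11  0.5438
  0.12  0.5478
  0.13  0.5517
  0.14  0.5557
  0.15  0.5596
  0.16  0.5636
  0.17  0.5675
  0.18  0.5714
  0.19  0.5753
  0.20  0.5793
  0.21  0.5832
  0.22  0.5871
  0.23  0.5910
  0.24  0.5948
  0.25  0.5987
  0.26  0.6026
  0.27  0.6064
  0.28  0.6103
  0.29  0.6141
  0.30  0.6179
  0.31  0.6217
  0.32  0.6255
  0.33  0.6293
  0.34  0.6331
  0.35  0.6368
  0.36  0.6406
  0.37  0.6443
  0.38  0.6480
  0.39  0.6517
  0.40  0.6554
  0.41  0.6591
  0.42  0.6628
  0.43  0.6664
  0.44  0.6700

€65.80

σ√T = 0.48 × 0.7071 = 0.3394
d₁ = [ln(390/370) + (0.042 + ½·0.48²)·0.5] / (σ√T) = (0.0526 + 0.0786) / 0.3394 = 0.3867 which rounds to 0.39
d₂ = 0.3867 − 0.3394 = 0.0473 which rounds to 0.05
e^(−rT) = e^(−0.042·0.5) = 0.9792
N(d₁) = N(0.39) = 0.6517;  N(d₂) = N(0.05) = 0.5199
C = 390·0.6517 − 370·0.9792·0.5199 = 254.1630 − 188.3618 = 65.8012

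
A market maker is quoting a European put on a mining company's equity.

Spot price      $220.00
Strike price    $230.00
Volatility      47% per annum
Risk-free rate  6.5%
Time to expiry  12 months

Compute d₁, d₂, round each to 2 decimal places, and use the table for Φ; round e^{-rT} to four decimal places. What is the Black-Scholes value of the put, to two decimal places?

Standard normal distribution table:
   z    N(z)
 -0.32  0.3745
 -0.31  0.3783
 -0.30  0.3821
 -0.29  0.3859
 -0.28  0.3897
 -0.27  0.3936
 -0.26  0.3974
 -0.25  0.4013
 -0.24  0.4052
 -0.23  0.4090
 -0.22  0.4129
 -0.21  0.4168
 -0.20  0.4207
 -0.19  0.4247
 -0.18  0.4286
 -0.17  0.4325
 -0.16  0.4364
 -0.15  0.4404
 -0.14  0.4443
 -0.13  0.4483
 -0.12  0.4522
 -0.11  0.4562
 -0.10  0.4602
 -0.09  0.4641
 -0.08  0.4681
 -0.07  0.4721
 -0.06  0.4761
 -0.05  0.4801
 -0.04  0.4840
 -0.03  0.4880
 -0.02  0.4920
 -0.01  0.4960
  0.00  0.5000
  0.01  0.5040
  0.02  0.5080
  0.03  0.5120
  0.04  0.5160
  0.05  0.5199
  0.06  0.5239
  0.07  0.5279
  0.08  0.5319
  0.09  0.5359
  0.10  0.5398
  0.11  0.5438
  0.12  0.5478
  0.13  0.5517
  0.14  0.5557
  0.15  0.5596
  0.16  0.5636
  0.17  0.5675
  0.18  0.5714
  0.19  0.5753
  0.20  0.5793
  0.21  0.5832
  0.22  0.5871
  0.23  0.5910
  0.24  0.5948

$38.26

σ√T = 0.47·√1 = 0.4700
ln(S/K) + (r + σ²/2)T = ln(220/230) + (0.065 + 0.47²/2)·1 = -0.0445 + 0.1754 = 0.1310
d₁ = 0.1310 / 0.4700 = 0.2787 which rounds to 0.28
d₂ = d₁ − σ√T = 0.2787 − 0.4700 = -0.1913 which rounds to -0.19
e^(−rT) = e^(−0.065·1) = 0.9371
N(−d₂) = N(0.19) = 0.5753;  N(−d₁) = N(-0.28) = 0.3897
P = 230·0.9371·0.5753 − 220·0.3897 = 123.9961 − 85.7340 = 38.2621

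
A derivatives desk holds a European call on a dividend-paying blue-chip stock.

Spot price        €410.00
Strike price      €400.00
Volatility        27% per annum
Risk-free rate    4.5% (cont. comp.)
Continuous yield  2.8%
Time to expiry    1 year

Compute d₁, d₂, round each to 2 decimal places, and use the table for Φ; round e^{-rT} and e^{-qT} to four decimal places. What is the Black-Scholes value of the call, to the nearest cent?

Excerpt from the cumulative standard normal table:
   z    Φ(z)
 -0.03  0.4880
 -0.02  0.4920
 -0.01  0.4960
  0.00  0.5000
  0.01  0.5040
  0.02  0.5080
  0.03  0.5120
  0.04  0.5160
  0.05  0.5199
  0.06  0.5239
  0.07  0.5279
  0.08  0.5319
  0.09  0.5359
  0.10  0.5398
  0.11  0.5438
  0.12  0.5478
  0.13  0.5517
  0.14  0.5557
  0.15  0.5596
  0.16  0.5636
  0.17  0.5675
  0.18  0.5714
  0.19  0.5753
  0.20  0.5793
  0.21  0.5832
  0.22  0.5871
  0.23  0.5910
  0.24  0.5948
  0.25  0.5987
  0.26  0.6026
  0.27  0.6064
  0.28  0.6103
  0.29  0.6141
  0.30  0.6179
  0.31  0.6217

σ√T = 0.27·√1 = 0.2700
d₁ = [ln(410/400) + (0.045 − 0.028 + ½·0.27²)·1] / (σ√T) = (0.0247 + 0.0534) / 0.2700 = 0.2894 ⇒ 0.29
d₂ = 0.2894 − 0.2700 = 0.0194 ⇒ 0.02
e^(−qT) = e^(−0.028·1) = 0.9724;  e^(−rT) = e^(−0.045·1) = 0.9560
N(d₁) = N(0.29) = 0.6141;  N(d₂) = N(0.02) = 0.5080
C = 410·0.9724·0.6141 − 400·0.9560·0.5080 = 244.8318 − 194.2592 = 50.5726

€50.57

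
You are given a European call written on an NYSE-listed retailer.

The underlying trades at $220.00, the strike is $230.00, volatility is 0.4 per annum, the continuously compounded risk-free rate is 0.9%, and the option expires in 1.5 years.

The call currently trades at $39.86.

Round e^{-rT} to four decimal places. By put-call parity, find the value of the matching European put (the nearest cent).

$46.78

e^(−rT) = e^(−0.009·1.5) = 0.9866
Put-call parity: C − P = S − K·e^(−rT) = 220 − 230·0.9866 = 220 − 226.9180 = -6.9180
P = C − (C − P) = 39.86 − (-6.9180) = 46.7780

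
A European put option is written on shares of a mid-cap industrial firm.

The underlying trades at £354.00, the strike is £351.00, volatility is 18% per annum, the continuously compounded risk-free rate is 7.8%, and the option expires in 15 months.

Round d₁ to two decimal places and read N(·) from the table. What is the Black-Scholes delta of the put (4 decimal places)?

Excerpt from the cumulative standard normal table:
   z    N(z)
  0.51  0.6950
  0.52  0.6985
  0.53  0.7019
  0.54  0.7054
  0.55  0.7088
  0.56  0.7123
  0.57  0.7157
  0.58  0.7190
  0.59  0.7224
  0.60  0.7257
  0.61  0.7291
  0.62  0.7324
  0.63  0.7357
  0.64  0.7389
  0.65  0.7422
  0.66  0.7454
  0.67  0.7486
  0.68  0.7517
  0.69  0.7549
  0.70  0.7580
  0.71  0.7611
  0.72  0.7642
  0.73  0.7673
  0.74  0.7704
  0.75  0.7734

T = 1.25;  σ√T = 0.2012
d₁ = [ln(354/351) + (0.078 + ½·0.18²)·1.25] / (σ√T) = (0.0085 + 0.1178) / 0.2012 = 0.6274 → 0.63
N(d₁) = N(0.63) = 0.7357
Δ_put = N(d₁) − 1 = 0.7357 − 1 = -0.2643

-0.2643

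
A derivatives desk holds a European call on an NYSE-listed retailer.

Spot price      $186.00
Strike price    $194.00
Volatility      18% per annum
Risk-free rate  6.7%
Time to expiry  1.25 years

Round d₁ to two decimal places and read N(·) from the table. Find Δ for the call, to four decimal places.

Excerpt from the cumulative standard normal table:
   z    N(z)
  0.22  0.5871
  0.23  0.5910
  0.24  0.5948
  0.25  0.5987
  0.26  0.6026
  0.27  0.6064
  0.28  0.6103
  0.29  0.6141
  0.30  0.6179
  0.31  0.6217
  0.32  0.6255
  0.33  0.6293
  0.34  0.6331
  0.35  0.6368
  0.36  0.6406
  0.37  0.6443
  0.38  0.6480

σ√T = 0.18 × 1.1180 = 0.2012
ln(S/K) + (r + σ²/2)T = ln(186/194) + (0.067 + 0.18²/2)·1.25 = -0.0421 + 0.1040 = 0.0619
d₁ = 0.0619 / 0.2012 = 0.3075 → 0.31
N(d₁) = N(0.31) = 0.6217
Δ_call = N(d₁) = 0.6217

0.6217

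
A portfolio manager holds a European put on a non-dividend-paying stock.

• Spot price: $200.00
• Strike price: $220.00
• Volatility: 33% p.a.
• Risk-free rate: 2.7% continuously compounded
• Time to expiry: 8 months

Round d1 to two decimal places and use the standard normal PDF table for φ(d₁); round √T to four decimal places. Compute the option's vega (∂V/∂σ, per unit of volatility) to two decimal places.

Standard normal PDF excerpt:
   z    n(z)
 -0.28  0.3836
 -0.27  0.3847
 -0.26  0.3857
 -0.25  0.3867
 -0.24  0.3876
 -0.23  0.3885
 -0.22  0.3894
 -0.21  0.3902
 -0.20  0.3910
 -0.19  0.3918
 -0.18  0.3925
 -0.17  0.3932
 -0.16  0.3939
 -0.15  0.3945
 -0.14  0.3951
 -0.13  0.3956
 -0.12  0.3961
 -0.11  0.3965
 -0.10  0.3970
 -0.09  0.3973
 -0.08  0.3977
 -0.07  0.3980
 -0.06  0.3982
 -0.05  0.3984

T = 0.6667;  σ√T = 0.2694
d₁ = [ln(200/220) + (0.027 + 0.33²/2)·0.6667] / 0.2694 = [-0.0953 + 0.0543] / 0.2694 = -0.1522 ≈ -0.15
√T = √0.6667 = 0.8165
φ(d₁) = φ(-0.15) = 0.3945
vega = S·φ(d₁)·√T = 200·0.3945·0.8165 = 64.4219

64.42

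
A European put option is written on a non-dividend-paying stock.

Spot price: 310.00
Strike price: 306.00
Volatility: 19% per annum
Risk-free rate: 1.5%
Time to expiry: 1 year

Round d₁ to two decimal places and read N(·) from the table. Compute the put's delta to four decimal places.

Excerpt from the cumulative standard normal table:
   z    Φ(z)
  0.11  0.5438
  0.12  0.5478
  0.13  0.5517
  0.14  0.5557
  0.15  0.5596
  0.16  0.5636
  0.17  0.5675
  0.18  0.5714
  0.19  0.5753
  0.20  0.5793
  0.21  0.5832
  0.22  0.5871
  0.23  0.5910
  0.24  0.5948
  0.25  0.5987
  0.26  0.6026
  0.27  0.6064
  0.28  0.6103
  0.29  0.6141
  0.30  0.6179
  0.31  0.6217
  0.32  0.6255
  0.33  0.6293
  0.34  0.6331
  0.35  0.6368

σ√T = 0.19 × 1.0000 = 0.1900
d₁ = [ln(310/306) + (0.015 + 0.19²/2)·1] / 0.1900 = [0.0130 + 0.0330] / 0.1900 = 0.2423 ⇒ 0.24
N(d₁) = N(0.24) = 0.5948
Δ_put = N(d₁) − 1 = 0.5948 − 1 = -0.4052

-0.4052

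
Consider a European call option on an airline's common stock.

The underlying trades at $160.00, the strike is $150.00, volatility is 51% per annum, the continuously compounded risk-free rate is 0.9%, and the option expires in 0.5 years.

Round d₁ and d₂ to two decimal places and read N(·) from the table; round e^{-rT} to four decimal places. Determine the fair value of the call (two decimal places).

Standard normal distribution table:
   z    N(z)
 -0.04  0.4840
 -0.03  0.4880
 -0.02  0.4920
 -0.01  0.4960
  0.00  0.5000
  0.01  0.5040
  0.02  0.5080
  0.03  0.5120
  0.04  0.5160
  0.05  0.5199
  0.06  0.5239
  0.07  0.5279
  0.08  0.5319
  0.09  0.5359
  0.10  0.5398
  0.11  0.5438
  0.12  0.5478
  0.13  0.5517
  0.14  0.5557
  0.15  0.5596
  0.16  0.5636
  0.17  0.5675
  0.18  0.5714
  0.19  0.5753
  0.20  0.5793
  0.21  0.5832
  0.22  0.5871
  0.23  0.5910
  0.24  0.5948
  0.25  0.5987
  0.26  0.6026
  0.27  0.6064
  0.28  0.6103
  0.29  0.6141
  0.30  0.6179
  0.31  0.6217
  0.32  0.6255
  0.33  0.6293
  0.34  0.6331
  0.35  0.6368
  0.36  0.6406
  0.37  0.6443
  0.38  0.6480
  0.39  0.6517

σ√T = 0.51·√0.5 = 0.3606
d₁ = [ln(160/150) + (0.009 + ½·0.51²)·0.5] / (σ√T) = (0.0645 + 0.0695) / 0.3606 = 0.3718 which rounds to 0.37
d₂ = 0.3718 − 0.3606 = 0.0111 which rounds to 0.01
e^(−rT) = e^(−0.009·0.5) = 0.9955
C = 160·N(0.37) − 150·0.9955·N(0.01) = 160·0.6443 − 150·0.9955·0.5040 = 103.0880 − 75.2598 = 27.8282

$27.83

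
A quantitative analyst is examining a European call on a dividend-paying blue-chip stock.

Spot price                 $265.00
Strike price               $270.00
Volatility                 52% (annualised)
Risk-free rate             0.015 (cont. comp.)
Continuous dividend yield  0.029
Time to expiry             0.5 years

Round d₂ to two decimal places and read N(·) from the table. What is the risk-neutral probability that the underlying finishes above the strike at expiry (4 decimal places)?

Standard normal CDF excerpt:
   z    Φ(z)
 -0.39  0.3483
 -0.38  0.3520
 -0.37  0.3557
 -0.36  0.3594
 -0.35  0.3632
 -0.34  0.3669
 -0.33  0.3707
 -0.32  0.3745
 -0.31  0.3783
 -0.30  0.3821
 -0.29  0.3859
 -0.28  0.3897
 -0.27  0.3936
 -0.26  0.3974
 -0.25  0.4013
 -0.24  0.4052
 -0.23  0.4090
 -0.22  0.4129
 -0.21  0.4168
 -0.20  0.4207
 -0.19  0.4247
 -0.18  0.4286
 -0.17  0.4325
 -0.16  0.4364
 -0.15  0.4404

0.4013

T = 0.5;  σ√T = 0.3677
d₁ = [ln(265/270) + (0.015 − 0.029 + ½·0.52²)·0.5] / (σ√T) = (-0.0187 + 0.0606) / 0.3677 = 0.1140 which rounds to 0.11
d₂ = 0.1140 − 0.3677 = -0.2537 which rounds to -0.25
Pr(exercise) under Q = N(d₂) = 0.4013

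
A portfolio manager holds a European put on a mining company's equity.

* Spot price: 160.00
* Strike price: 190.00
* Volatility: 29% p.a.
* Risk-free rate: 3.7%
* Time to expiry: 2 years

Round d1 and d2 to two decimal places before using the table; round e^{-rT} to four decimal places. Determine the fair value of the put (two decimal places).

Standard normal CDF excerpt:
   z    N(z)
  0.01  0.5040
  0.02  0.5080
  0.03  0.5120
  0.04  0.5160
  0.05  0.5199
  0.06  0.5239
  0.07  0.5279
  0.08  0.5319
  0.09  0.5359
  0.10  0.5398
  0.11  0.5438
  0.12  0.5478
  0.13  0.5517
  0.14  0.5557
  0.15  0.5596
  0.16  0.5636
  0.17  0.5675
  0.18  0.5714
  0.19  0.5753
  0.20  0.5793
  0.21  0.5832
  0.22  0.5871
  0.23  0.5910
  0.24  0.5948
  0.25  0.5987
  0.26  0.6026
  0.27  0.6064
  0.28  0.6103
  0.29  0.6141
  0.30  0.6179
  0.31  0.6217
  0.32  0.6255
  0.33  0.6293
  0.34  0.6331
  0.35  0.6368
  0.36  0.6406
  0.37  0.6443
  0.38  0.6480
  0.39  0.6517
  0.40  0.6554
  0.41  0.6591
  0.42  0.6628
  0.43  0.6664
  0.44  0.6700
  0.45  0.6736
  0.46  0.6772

36.30

σ√T = 0.29·√2 = 0.4101
d₁ = [ln(160/190) + (0.037 + ½·0.29²)·2] / (σ√T) = (-0.1719 + 0.1581) / 0.4101 = -0.0335 ⇒ -0.03
d₂ = -0.0335 − 0.4101 = -0.4436 ⇒ -0.44
exp(−rT) = exp(−0.037·2) = 0.9287
N(−d₂) = N(0.44) = 0.6700;  N(−d₁) = N(0.03) = 0.5120
P = 190·0.9287·0.6700 − 160·0.5120 = 118.2235 − 81.9200 = 36.3035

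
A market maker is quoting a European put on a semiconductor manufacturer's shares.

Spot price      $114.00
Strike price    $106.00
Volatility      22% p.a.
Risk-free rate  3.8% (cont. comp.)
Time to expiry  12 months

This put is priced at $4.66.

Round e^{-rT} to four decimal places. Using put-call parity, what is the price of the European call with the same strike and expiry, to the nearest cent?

exp(−rT) = exp(−0.038·1) = 0.9627
Put-call parity: C − P = S − K·e^(−rT) = 114 − 106·0.9627 = 114 − 102.0462 = 11.9538
C = P + (C − P) = 4.66 + (11.9538) = 16.6138

$16.61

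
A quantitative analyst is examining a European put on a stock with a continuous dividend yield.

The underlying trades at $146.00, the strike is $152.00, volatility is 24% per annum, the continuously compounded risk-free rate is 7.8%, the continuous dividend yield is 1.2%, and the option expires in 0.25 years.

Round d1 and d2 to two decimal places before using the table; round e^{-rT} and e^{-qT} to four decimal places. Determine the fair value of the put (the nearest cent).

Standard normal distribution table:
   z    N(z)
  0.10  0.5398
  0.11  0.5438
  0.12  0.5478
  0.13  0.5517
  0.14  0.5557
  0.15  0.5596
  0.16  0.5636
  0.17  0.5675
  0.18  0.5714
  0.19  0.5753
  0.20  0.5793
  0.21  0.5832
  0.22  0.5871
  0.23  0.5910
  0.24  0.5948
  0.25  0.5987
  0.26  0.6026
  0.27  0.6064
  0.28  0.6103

$8.94

σ√T = 0.24 × 0.5000 = 0.1200
d₁ = [ln(146/152) + (0.078 − 0.012 + 0.24²/2)·0.25] / 0.1200 = [-0.0403 + 0.0237] / 0.1200 = -0.1381 which rounds to -0.14
d₂ = d₁ − σ√T = -0.1381 − 0.1200 = -0.2581 which rounds to -0.26
e^(−qT) = e^(−0.012·0.25) = 0.9970;  e^(−rT) = e^(−0.078·0.25) = 0.9807
N(−d₂) = N(0.26) = 0.6026;  N(−d₁) = N(0.14) = 0.5557
P = 152·0.9807·0.6026 − 146·0.9970·0.5557 = 89.8274 − 80.8888 = 8.9386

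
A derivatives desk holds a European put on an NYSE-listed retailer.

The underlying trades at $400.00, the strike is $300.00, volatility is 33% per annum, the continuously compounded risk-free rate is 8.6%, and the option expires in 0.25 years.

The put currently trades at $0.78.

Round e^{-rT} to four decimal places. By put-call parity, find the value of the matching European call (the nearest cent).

$107.17

exp(−rT) = exp(−0.086·0.25) = 0.9787
Put-call parity: C − P = S − K·e^(−rT) = 400 − 300·0.9787 = 400 − 293.6100 = 106.3900
C = P + (C − P) = 0.78 + (106.3900) = 107.1700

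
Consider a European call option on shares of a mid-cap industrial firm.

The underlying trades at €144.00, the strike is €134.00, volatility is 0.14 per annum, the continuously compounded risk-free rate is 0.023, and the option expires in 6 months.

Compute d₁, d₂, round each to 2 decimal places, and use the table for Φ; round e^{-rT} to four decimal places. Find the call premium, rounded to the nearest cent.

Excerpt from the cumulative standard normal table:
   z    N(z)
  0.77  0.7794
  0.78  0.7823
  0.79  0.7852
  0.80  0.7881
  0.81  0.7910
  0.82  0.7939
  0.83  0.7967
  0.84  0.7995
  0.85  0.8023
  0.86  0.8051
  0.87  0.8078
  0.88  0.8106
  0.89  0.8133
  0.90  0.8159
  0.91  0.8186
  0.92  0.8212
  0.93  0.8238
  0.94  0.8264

€13.10

T = 0.5;  σ√T = 0.0990
d₁ = [ln(144/134) + (0.023 + ½·0.14²)·0.5] / (σ√T) = (0.0720 + 0.0164) / 0.0990 = 0.8927 which rounds to 0.89
d₂ = 0.8927 − 0.0990 = 0.7937 which rounds to 0.79
e^(−rT) = e^(−0.023·0.5) = 0.9886
N(d₁) = N(0.89) = 0.8133;  N(d₂) = N(0.79) = 0.7852
C = 144·0.8133 − 134·0.9886·0.7852 = 117.1152 − 104.0173 = 13.0979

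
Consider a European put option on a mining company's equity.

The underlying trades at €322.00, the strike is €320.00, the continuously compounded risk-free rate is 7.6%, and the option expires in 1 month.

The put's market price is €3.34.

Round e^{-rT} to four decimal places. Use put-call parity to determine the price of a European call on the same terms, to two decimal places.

exp(−rT) = exp(−0.076·0.08333) = 0.9937
Put-call parity: C − P = S − K·e^(−rT) = 322 − 320·0.9937 = 322 − 317.9840 = 4.0160
C = P + (C − P) = 3.34 + (4.0160) = 7.3560

€7.36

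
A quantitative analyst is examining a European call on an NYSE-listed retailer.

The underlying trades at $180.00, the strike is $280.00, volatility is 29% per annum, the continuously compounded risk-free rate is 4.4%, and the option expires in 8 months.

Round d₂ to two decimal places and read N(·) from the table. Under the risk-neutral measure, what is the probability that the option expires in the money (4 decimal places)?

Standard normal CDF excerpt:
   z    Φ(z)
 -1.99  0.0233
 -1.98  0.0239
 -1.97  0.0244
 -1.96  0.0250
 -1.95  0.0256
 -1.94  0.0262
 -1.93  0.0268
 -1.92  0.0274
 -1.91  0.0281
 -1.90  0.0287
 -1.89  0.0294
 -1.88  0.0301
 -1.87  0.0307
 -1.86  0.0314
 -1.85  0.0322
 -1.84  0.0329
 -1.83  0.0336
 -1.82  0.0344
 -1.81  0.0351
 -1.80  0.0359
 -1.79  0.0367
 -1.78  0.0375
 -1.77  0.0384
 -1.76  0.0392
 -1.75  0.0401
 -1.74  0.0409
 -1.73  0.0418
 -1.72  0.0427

σ√T = 0.29 × 0.8165 = 0.2368
d₁ = [ln(180/280) + (0.044 + 0.29²/2)·0.6667] / 0.2368 = [-0.4418 + 0.0574] / 0.2368 = -1.6237 which rounds to -1.62
d₂ = d₁ − σ√T = -1.6237 − 0.2368 = -1.8605 which rounds to -1.86
Risk-neutral Pr[S_T > K] = N(d₂) = N(-1.86) = 0.0314

0.0314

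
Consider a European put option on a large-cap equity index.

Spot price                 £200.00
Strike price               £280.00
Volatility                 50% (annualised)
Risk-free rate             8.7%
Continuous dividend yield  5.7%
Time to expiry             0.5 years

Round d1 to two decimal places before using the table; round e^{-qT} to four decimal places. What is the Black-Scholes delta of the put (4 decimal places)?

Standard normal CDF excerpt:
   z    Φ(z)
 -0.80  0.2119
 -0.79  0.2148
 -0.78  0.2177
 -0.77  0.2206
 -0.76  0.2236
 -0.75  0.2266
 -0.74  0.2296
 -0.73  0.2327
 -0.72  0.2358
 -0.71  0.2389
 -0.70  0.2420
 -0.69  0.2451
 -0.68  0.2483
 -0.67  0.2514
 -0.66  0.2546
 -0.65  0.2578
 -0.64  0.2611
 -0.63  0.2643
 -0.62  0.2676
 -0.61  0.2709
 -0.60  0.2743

-0.7457

σ√T = 0.5 × 0.7071 = 0.3536
d₁ = [ln(200/280) + (0.087 − 0.057 + ½·0.5²)·0.5] / (σ√T) = (-0.3365 + 0.0775) / 0.3536 = -0.7325 ⇒ -0.73
N(d₁) = N(-0.73) = 0.2327
Δ_put = e^(−qT)·(N(d₁) − 1) = 0.9719·(0.2327 − 1) = -0.7457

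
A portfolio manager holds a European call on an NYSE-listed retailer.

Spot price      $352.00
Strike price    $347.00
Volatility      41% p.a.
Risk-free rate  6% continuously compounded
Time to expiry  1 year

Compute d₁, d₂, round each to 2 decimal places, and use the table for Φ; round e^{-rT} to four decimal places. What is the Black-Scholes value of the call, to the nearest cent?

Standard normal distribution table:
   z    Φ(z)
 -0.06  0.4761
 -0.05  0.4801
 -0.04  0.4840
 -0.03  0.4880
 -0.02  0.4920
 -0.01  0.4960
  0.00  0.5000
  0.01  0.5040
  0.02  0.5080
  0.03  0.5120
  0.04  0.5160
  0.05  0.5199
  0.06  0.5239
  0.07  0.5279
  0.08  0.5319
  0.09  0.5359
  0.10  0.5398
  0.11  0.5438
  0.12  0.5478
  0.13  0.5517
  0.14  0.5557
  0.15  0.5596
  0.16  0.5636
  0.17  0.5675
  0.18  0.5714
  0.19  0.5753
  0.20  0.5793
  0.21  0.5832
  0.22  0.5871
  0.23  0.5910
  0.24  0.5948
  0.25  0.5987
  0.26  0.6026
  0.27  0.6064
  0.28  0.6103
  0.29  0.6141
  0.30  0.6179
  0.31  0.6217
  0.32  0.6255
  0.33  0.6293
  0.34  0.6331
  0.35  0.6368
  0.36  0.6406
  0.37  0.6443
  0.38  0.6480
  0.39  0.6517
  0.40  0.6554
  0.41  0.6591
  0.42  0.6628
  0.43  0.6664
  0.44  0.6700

$68.61

T = 1;  σ√T = 0.4100
ln(S/K) + (r + σ²/2)T = ln(352/347) + (0.06 + 0.41²/2)·1 = 0.0143 + 0.1440 = 0.1584
d₁ = 0.1584 / 0.4100 = 0.3862 ≈ 0.39
d₂ = d₁ − σ√T = 0.3862 − 0.4100 = -0.0238 ≈ -0.02
e^(−rT) = e^(−0.06·1) = 0.9418
N(d₁) = N(0.39) = 0.6517;  N(d₂) = N(-0.02) = 0.4920
C = 352·0.6517 − 347·0.9418·0.4920 = 229.3984 − 160.7879 = 68.6105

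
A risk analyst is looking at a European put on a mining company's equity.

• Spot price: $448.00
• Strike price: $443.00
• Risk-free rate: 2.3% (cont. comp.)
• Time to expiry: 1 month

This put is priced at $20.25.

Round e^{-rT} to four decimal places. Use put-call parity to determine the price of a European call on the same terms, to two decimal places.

e^(−rT) = e^(−0.023·0.08333) = 0.9981
Put-call parity: C − P = S − K·e^(−rT) = 448 − 443·0.9981 = 448 − 442.1583 = 5.8417
C = P + (C − P) = 20.25 + (5.8417) = 26.0917

$26.09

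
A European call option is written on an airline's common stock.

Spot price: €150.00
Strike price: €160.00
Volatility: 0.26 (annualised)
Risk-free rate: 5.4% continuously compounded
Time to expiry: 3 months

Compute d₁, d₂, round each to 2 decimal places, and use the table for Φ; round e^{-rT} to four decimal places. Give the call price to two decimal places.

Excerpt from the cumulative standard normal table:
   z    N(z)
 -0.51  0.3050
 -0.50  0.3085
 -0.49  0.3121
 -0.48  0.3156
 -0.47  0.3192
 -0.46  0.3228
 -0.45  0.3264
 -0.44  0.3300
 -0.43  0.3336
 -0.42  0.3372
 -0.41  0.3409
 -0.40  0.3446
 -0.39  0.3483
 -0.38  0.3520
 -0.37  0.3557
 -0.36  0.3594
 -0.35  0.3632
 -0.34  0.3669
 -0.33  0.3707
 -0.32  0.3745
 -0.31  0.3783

T = 0.25;  σ√T = 0.1300
d₁ = [ln(150/160) + (0.054 + ½·0.26²)·0.25] / (σ√T) = (-0.0645 + 0.0220) / 0.1300 = -0.3276 → -0.33
d₂ = -0.3276 − 0.1300 = -0.4576 → -0.46
exp(−rT) = exp(−0.054·0.25) = 0.9866
N(d₁) = N(-0.33) = 0.3707;  N(d₂) = N(-0.46) = 0.3228
C = 150·0.3707 − 160·0.9866·0.3228 = 55.6050 − 50.9559 = 4.6491

€4.65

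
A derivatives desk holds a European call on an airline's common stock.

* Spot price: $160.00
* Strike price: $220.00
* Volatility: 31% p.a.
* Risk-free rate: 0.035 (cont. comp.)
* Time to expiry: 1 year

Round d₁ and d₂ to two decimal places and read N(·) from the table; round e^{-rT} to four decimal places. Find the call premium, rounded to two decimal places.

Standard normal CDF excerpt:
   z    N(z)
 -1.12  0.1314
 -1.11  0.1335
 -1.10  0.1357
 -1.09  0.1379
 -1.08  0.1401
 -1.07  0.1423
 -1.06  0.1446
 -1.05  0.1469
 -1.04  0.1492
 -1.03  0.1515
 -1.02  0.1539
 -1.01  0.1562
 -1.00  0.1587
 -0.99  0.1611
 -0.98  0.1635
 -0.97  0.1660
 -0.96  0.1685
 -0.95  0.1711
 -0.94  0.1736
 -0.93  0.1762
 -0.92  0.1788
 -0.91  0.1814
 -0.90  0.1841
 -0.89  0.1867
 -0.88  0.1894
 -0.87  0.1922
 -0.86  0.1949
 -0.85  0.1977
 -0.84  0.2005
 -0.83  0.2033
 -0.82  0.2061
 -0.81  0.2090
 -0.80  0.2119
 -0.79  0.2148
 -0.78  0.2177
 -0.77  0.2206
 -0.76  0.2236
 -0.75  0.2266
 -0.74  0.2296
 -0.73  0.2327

σ√T = 0.31 × 1.0000 = 0.3100
d₁ = [ln(160/220) + (0.035 + 0.31²/2)·1] / 0.3100 = [-0.3185 + 0.0831] / 0.3100 = -0.7594 ⇒ -0.76
d₂ = d₁ − σ√T = -0.7594 − 0.3100 = -1.0694 ⇒ -1.07
e^(−rT) = e^(−0.035·1) = 0.9656
N(d₁) = N(-0.76) = 0.2236;  N(d₂) = N(-1.07) = 0.1423
C = 160·0.2236 − 220·0.9656·0.1423 = 35.7760 − 30.2291 = 5.5469

$5.55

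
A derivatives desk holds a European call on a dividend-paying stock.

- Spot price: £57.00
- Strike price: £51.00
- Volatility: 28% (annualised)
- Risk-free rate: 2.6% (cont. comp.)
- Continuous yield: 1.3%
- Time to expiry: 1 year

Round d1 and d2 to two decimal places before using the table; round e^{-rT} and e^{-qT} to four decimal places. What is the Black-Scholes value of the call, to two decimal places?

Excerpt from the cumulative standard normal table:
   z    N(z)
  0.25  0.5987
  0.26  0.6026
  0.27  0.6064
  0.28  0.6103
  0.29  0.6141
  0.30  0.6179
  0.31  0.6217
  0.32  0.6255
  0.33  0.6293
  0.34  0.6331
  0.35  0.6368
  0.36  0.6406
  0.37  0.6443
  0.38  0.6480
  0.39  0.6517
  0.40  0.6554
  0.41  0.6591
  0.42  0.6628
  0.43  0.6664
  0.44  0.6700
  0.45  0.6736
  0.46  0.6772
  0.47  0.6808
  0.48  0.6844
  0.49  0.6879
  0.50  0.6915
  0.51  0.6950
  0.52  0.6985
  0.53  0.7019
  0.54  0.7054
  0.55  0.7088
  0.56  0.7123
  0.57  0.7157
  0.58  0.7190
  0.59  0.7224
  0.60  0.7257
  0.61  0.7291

σ√T = 0.28 × 1.0000 = 0.2800
ln(S/K) + (r − q + σ²/2)T = ln(57/51) + (0.026 − 0.013 + 0.28²/2)·1 = 0.1112 + 0.0522 = 0.1634
d₁ = 0.1634 / 0.2800 = 0.5837 → 0.58
d₂ = d₁ − σ√T = 0.5837 − 0.2800 = 0.3037 → 0.30
exp(−qT) = exp(−0.013·1) = 0.9871;  exp(−rT) = exp(−0.026·1) = 0.9743
N(d₁) = N(0.58) = 0.7190;  N(d₂) = N(0.30) = 0.6179
C = 57·0.9871·0.7190 − 51·0.9743·0.6179 = 40.4543 − 30.7030 = 9.7513

£9.75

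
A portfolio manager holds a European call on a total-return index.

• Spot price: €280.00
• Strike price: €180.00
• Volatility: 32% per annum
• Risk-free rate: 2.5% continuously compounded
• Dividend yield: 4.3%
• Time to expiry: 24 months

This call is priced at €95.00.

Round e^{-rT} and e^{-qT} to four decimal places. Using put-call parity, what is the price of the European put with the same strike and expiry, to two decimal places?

e^(−qT) = e^(−0.043·2) = 0.9176;  e^(−rT) = e^(−0.025·2) = 0.9512
Put-call parity: C − P = S·e^(−qT) − K·e^(−rT) = 280·0.9176 − 180·0.9512 = 256.9280 − 171.2160 = 85.7120
P = C − (C − P) = 95.00 − (85.7120) = 9.2880

€9.29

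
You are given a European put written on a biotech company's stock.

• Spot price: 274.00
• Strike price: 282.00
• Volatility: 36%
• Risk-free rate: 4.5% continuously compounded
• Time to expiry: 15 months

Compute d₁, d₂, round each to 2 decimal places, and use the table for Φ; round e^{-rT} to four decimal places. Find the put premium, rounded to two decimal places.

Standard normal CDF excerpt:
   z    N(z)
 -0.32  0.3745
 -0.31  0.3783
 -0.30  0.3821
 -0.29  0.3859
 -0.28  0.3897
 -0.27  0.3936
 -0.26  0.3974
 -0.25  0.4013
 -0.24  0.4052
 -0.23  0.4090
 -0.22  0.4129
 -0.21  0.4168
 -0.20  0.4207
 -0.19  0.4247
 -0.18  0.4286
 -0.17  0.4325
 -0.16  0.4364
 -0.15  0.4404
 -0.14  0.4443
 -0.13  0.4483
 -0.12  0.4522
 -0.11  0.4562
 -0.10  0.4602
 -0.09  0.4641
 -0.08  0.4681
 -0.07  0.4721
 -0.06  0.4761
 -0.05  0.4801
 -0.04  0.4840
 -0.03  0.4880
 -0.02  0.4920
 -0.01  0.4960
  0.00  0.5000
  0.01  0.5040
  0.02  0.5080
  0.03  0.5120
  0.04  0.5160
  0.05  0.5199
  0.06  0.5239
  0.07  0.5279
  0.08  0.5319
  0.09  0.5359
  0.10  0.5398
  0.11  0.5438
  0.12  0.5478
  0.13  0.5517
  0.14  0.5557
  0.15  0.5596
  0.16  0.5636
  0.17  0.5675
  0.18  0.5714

T = 1.25;  σ√T = 0.4025
d₁ = [ln(274/282) + (0.045 + ½·0.36²)·1.25] / (σ√T) = (-0.0288 + 0.1372) / 0.4025 = 0.2695 ⇒ 0.27
d₂ = 0.2695 − 0.4025 = -0.1330 ⇒ -0.13
e^(−rT) = e^(−0.045·1.25) = 0.9453
N(−d₂) = N(0.13) = 0.5517;  N(−d₁) = N(-0.27) = 0.3936
P = 282·0.9453·0.5517 − 274·0.3936 = 147.0692 − 107.8464 = 39.2228

39.22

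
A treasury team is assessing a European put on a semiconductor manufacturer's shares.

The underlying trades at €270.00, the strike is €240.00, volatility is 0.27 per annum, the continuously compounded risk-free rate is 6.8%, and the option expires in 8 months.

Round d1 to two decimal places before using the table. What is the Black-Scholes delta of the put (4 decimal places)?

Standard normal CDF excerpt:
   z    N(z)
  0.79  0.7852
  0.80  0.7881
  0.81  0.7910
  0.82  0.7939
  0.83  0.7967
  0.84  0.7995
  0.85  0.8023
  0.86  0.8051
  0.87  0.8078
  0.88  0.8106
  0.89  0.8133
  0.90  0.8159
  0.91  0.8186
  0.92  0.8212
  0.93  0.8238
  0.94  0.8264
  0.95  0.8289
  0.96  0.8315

σ√T = 0.27 × 0.8165 = 0.2205
d₁ = [ln(270/240) + (0.068 + ½·0.27²)·0.6667] / (σ√T) = (0.1178 + 0.0696) / 0.2205 = 0.8501 ⇒ 0.85
N(d₁) = N(0.85) = 0.8023
Δ_put = N(d₁) − 1 = 0.8023 − 1 = -0.1977

-0.1977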